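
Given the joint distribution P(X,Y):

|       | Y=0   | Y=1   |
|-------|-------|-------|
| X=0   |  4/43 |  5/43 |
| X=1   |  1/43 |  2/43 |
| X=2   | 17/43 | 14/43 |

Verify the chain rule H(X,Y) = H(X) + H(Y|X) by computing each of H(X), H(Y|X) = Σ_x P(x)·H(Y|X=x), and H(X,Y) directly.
H(X) = 1.0806 bits, H(Y|X) = 0.9876 bits, H(X,Y) = 2.0681 bits

Marginal of X (row sums):
  P(X=0) = 4/43 + 5/43 = 9/43
  P(X=1) = 1/43 + 2/43 = 3/43
  P(X=2) = 17/43 + 14/43 = 31/43
H(X) = -[(9/43)·log₂(9/43) + (3/43)·log₂(3/43) + (31/43)·log₂(31/43)]
  = 0.47226 + 0.26800 + 0.34033 = 1.0806 bits

H(Y|X) = Σ_x P(x)·H(Y|X=x):
  X=0: P(X=0) = 9/43, P(Y|X=0) = (4/9, 5/9) → H(Y|X=0) = 0.99108
  X=1: P(X=1) = 3/43, P(Y|X=1) = (1/3, 2/3) → H(Y|X=1) = 0.91830
  X=2: P(X=2) = 31/43, P(Y|X=2) = (17/31, 14/31) → H(Y|X=2) = 0.99323
H(Y|X) = (9/43)·0.99108 + (3/43)·0.91830 + (31/43)·0.99323 = 0.9876 bits

H(X,Y) = -Σ_{x,y} P(x,y) log₂ P(x,y). Per-cell terms -P(x,y)·log₂P(x,y):
  X=0: 0.31872, 0.36097
  X=1: 0.12619, 0.20587
  X=2: 0.52929, 0.52709
Sum of the 6 terms: H(X,Y) = 2.0681 bits

Chain rule check:
  H(X) + H(Y|X) = 1.0806 + 0.9876 = 2.0682 bits
  H(X,Y) = 2.0681 bits
✓ Chain rule verified (Δ = 0.0001 is 4-dp rounding noise: each of the three values was rounded independently).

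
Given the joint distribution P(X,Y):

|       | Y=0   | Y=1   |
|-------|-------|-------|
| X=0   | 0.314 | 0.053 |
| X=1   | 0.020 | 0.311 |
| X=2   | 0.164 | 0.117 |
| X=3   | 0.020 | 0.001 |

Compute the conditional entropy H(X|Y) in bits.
1.3000 bits

H(X|Y) = H(X,Y) - H(Y)

H(X,Y) = -Σ_{x,y} P(x,y) log₂ P(x,y). Per-cell terms -P(x,y)·log₂P(x,y):
  X=0: 0.5247454, 0.2246068
  X=1: 0.1128771, 0.5240392
  X=2: 0.4277501, 0.3621641
  X=3: 0.1128771, 0.0099658
Sum of the 8 terms: H(X,Y) = 2.299026 bits

Marginal of Y (column sums):
  P(Y=0) = 0.314 + 0.020 + 0.164 + 0.020 = 0.518
  P(Y=1) = 0.053 + 0.311 + 0.117 + 0.001 = 0.482
H(Y) = -[0.518·log₂(0.518) + 0.482·log₂(0.482)]
  = 0.4915696 + 0.5074954 = 0.999065 bits

H(X|Y) = H(X,Y) - H(Y) = 2.299026 - 0.999065 = 1.3000 bits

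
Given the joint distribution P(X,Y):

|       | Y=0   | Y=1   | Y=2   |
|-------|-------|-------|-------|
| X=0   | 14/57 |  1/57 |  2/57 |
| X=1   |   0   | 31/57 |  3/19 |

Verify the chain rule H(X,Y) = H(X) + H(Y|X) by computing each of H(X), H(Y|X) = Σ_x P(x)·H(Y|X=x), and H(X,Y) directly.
H(X) = 0.8791 bits, H(Y|X) = 0.7886 bits, H(X,Y) = 1.6678 bits

Marginal of X (row sums):
  P(X=0) = 14/57 + 1/57 + 2/57 = 17/57
  P(X=1) = 0 + 31/57 + 3/19 = 40/57
H(X) = -[(17/57)·log₂(17/57) + (40/57)·log₂(40/57)]
  = 0.52057 + 0.35857 = 0.8791 bits

H(Y|X) = Σ_x P(x)·H(Y|X=x):
  X=0: P(X=0) = 17/57, P(Y|X=0) = (14/17, 1/17, 2/17) → H(Y|X=0) = 0.83435
  X=1: P(X=1) = 40/57, P(Y|X=1) = (0, 31/40, 9/40) → H(Y|X=1) = 0.76919
H(Y|X) = (17/57)·0.83435 + (40/57)·0.76919 = 0.7886 bits

H(X,Y) = -Σ_{x,y} P(x,y) log₂ P(x,y). Per-cell terms -P(x,y)·log₂P(x,y):
  X=0: 0.49750, 0.10233, 0.16958
  X=1: 0.00000, 0.47789, 0.42047
  (cells with P = 0 contribute 0)
Sum of the 6 terms: H(X,Y) = 1.6678 bits

Chain rule check:
  H(X) + H(Y|X) = 0.8791 + 0.7886 = 1.6677 bits
  H(X,Y) = 1.6678 bits
✓ Chain rule verified (Δ = 0.0001 is 4-dp rounding noise: each of the three values was rounded independently).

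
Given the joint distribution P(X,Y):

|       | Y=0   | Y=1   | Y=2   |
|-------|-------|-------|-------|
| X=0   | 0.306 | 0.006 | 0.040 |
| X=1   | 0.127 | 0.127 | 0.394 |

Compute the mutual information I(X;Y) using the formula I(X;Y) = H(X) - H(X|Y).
0.3300 bits

I(X;Y) = H(X) - H(X|Y)

Marginal of X (row sums):
  P(X=0) = 0.306 + 0.006 + 0.040 = 0.352
  P(X=1) = 0.127 + 0.127 + 0.394 = 0.648
H(X) = -[0.352·log₂(0.352) + 0.648·log₂(0.648)]
  = 0.5302 + 0.4056 = 0.9358 bits

Marginal of Y (column sums):
  P(Y=0) = 0.306 + 0.127 = 0.433
  P(Y=1) = 0.006 + 0.127 = 0.133
  P(Y=2) = 0.040 + 0.394 = 0.434
H(X|Y) = Σ_y P(y)·H(X|Y=y):
  Y=0: P(Y=0) = 0.433, P(X|Y=0) = (306/433, 127/433) → H(X|Y=0) = 0.8729
  Y=1: P(Y=1) = 0.133, P(X|Y=1) = (6/133, 127/133) → H(X|Y=1) = 0.2653
  Y=2: P(Y=2) = 0.434, P(X|Y=2) = (20/217, 197/217) → H(X|Y=2) = 0.4437
H(X|Y) = 0.433·0.8729 + 0.133·0.2653 + 0.434·0.4437 = 0.6058 bits

I(X;Y) = H(X) - H(X|Y) = 0.9358 - 0.6058 = 0.3300 bits

Cross-check via I(X;Y) = H(X) + H(Y) - H(X,Y): computing H(Y) from the column sums and H(X,Y) from the 6 cells in the same way gives H(Y) = 1.4326 bits and H(X,Y) = 2.0384 bits, so
I(X;Y) = 0.9358 + 1.4326 - 2.0384 = 0.3300 bits ✓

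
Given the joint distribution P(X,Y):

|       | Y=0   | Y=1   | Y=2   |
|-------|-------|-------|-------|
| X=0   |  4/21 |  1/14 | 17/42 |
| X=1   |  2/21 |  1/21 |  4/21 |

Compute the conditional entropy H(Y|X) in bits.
1.3254 bits

H(Y|X) = H(X,Y) - H(X)

H(X,Y) = -Σ_{x,y} P(x,y) log₂ P(x,y). Per-cell terms -P(x,y)·log₂P(x,y):
  X=0: 0.45568, 0.27195, 0.52816
  X=1: 0.32308, 0.20916, 0.45568
Sum of the 6 terms: H(X,Y) = 2.2437 bits

Marginal of X (row sums):
  P(X=0) = 4/21 + 1/14 + 17/42 = 2/3
  P(X=1) = 2/21 + 1/21 + 4/21 = 1/3
H(X) = -[(2/3)·log₂(2/3) + (1/3)·log₂(1/3)]
  = 0.38998 + 0.52832 = 0.9183 bits

H(Y|X) = H(X,Y) - H(X) = 2.2437 - 0.9183 = 1.3254 bits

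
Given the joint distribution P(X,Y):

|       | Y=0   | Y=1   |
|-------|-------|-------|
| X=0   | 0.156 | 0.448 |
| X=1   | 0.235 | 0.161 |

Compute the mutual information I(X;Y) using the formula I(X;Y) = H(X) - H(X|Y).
0.0817 bits

I(X;Y) = H(X) - H(X|Y)

Marginal of X (row sums):
  P(X=0) = 0.156 + 0.448 = 0.604
  P(X=1) = 0.235 + 0.161 = 0.396
H(X) = -[0.604·log₂(0.604) + 0.396·log₂(0.396)]
  = 0.43934 + 0.52923 = 0.9686 bits

Marginal of Y (column sums):
  P(Y=0) = 0.156 + 0.235 = 0.391
  P(Y=1) = 0.448 + 0.161 = 0.609
H(X|Y) = Σ_y P(y)·H(X|Y=y):
  Y=0: P(Y=0) = 0.391, P(X|Y=0) = (156/391, 235/391) → H(X|Y=0) = 0.97035
  Y=1: P(Y=1) = 0.609, P(X|Y=1) = (64/87, 23/87) → H(X|Y=1) = 0.83327
H(X|Y) = 0.391·0.97035 + 0.609·0.83327 = 0.8869 bits

I(X;Y) = H(X) - H(X|Y) = 0.9686 - 0.8869 = 0.0817 bits

Cross-check via I(X;Y) = H(X) + H(Y) - H(X,Y): computing H(Y) from the column sums and H(X,Y) from the 4 cells in the same way gives H(Y) = 0.9654 bits and H(X,Y) = 1.8523 bits, so
I(X;Y) = 0.9686 + 0.9654 - 1.8523 = 0.0817 bits ✓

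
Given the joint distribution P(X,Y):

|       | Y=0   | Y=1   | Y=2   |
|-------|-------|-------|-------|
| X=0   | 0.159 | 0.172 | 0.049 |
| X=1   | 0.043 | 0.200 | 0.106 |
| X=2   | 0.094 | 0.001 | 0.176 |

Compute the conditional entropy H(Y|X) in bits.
1.2754 bits

H(Y|X) = H(X,Y) - H(X)

H(X,Y) = -Σ_{x,y} P(x,y) log₂ P(x,y). Per-cell terms -P(x,y)·log₂P(x,y):
  X=0: 0.421811, 0.436797, 0.213203
  X=1: 0.195199, 0.464386, 0.343214
  X=2: 0.320652, 0.009966, 0.441118
Sum of the 9 terms: H(X,Y) = 2.846346 bits

Marginal of X (row sums):
  P(X=0) = 0.159 + 0.172 + 0.049 = 0.380
  P(X=1) = 0.043 + 0.200 + 0.106 = 0.349
  P(X=2) = 0.094 + 0.001 + 0.176 = 0.271
H(X) = -[0.380·log₂(0.380) + 0.349·log₂(0.349) + 0.271·log₂(0.271)]
  = 0.530453 + 0.530027 + 0.510465 = 1.570945 bits

H(Y|X) = H(X,Y) - H(X) = 2.846346 - 1.570945 = 1.2754 bits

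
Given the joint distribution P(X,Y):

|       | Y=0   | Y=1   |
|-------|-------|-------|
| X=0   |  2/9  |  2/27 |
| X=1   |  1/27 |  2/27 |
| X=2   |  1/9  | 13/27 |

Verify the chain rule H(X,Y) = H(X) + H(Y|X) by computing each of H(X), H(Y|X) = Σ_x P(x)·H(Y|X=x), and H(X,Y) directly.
H(X) = 1.3195 bits, H(Y|X) = 0.7550 bits, H(X,Y) = 2.0745 bits

Marginal of X (row sums):
  P(X=0) = 2/9 + 2/27 = 8/27
  P(X=1) = 1/27 + 2/27 = 1/9
  P(X=2) = 1/9 + 13/27 = 16/27
H(X) = -[(8/27)·log₂(8/27) + (1/9)·log₂(1/9) + (16/27)·log₂(16/27)]
  = 0.51997 + 0.35221 + 0.44734 = 1.3195 bits

H(Y|X) = Σ_x P(x)·H(Y|X=x):
  X=0: P(X=0) = 8/27, P(Y|X=0) = (3/4, 1/4) → H(Y|X=0) = 0.81128
  X=1: P(X=1) = 1/9, P(Y|X=1) = (1/3, 2/3) → H(Y|X=1) = 0.91830
  X=2: P(X=2) = 16/27, P(Y|X=2) = (3/16, 13/16) → H(Y|X=2) = 0.69621
H(Y|X) = (8/27)·0.81128 + (1/9)·0.91830 + (16/27)·0.69621 = 0.7550 bits

H(X,Y) = -Σ_{x,y} P(x,y) log₂ P(x,y). Per-cell terms -P(x,y)·log₂P(x,y):
  X=0: 0.48221, 0.27814
  X=1: 0.17611, 0.27814
  X=2: 0.35221, 0.50770
Sum of the 6 terms: H(X,Y) = 2.0745 bits

Chain rule check:
  H(X) + H(Y|X) = 1.3195 + 0.7550 = 2.0745 bits
  H(X,Y) = 2.0745 bits
✓ Chain rule verified.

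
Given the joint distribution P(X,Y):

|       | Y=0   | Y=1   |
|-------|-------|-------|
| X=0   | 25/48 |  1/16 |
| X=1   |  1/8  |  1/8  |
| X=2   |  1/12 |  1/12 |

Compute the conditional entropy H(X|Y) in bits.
1.2450 bits

H(X|Y) = H(X,Y) - H(Y)

H(X,Y) = -Σ_{x,y} P(x,y) log₂ P(x,y). Per-cell terms -P(x,y)·log₂P(x,y):
  X=0: 0.49016, 0.25000
  X=1: 0.37500, 0.37500
  X=2: 0.29875, 0.29875
Sum of the 6 terms: H(X,Y) = 2.0877 bits

Marginal of Y (column sums):
  P(Y=0) = 25/48 + 1/8 + 1/12 = 35/48
  P(Y=1) = 1/16 + 1/8 + 1/12 = 13/48
H(Y) = -[(35/48)·log₂(35/48) + (13/48)·log₂(13/48)]
  = 0.33227 + 0.51039 = 0.8427 bits

H(X|Y) = H(X,Y) - H(Y) = 2.0877 - 0.8427 = 1.2450 bits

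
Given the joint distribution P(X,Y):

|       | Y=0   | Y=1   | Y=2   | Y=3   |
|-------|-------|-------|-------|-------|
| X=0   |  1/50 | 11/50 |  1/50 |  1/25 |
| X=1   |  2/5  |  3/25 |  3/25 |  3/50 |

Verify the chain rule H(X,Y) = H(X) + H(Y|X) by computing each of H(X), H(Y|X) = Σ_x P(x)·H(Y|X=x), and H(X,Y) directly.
H(X) = 0.8813 bits, H(Y|X) = 1.5172 bits, H(X,Y) = 2.3985 bits

Marginal of X (row sums):
  P(X=0) = 1/50 + 11/50 + 1/50 + 1/25 = 3/10
  P(X=1) = 2/5 + 3/25 + 3/25 + 3/50 = 7/10
H(X) = -[(3/10)·log₂(3/10) + (7/10)·log₂(7/10)]
  = 0.52109 + 0.36020 = 0.8813 bits

H(Y|X) = Σ_x P(x)·H(Y|X=x):
  X=0: P(X=0) = 3/10, P(Y|X=0) = (1/15, 11/15, 1/15, 2/15) → H(Y|X=0) = 1.23664
  X=1: P(X=1) = 7/10, P(Y|X=1) = (4/7, 6/35, 6/35, 3/35) → H(Y|X=1) = 1.63748
H(Y|X) = (3/10)·1.23664 + (7/10)·1.63748 = 1.5172 bits

H(X,Y) = -Σ_{x,y} P(x,y) log₂ P(x,y). Per-cell terms -P(x,y)·log₂P(x,y):
  X=0: 0.11288, 0.48057, 0.11288, 0.18575
  X=1: 0.52877, 0.36707, 0.36707, 0.24353
Sum of the 8 terms: H(X,Y) = 2.3985 bits

Chain rule check:
  H(X) + H(Y|X) = 0.8813 + 1.5172 = 2.3985 bits
  H(X,Y) = 2.3985 bits
✓ Chain rule verified.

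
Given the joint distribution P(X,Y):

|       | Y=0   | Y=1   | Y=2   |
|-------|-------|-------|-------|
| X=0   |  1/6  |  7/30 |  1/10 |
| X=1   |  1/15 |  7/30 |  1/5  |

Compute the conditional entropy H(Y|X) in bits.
1.4676 bits

H(Y|X) = H(X,Y) - H(X)

H(X,Y) = -Σ_{x,y} P(x,y) log₂ P(x,y). Per-cell terms -P(x,y)·log₂P(x,y):
  X=0: 0.4308271, 0.4898917, 0.3321928
  X=1: 0.2604594, 0.4898917, 0.4643856
Sum of the 6 terms: H(X,Y) = 2.467648 bits

Marginal of X (row sums):
  P(X=0) = 1/6 + 7/30 + 1/10 = 1/2
  P(X=1) = 1/15 + 7/30 + 1/5 = 1/2
H(X) = -[(1/2)·log₂(1/2) + (1/2)·log₂(1/2)]
  = 0.5000000 + 0.5000000 = 1.000000 bits

H(Y|X) = H(X,Y) - H(X) = 2.467648 - 1.000000 = 1.4676 bits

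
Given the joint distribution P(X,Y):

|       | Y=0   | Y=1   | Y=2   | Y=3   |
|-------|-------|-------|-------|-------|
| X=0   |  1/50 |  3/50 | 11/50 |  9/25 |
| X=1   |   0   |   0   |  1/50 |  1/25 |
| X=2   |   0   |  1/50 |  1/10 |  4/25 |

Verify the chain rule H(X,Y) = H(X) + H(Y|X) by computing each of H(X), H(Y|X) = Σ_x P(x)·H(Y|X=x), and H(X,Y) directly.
H(X) = 1.1534 bits, H(Y|X) = 1.3809 bits, H(X,Y) = 2.5343 bits

Marginal of X (row sums):
  P(X=0) = 1/50 + 3/50 + 11/50 + 9/25 = 33/50
  P(X=1) = 0 + 0 + 1/50 + 1/25 = 3/50
  P(X=2) = 0 + 1/50 + 1/10 + 4/25 = 7/25
H(X) = -[(33/50)·log₂(33/50) + (3/50)·log₂(3/50) + (7/25)·log₂(7/25)]
  = 0.39564 + 0.24353 + 0.51422 = 1.1534 bits

H(Y|X) = Σ_x P(x)·H(Y|X=x):
  X=0: P(X=0) = 33/50, P(Y|X=0) = (1/33, 1/11, 1/3, 6/11) → H(Y|X=0) = 1.47266
  X=1: P(X=1) = 3/50, P(Y|X=1) = (0, 0, 1/3, 2/3) → H(Y|X=1) = 0.91830
  X=2: P(X=2) = 7/25, P(Y|X=2) = (0, 1/14, 5/14, 4/7) → H(Y|X=2) = 1.26381
H(Y|X) = (33/50)·1.47266 + (3/50)·0.91830 + (7/25)·1.26381 = 1.3809 bits

H(X,Y) = -Σ_{x,y} P(x,y) log₂ P(x,y). Per-cell terms -P(x,y)·log₂P(x,y):
  X=0: 0.11288, 0.24353, 0.48057, 0.53062
  X=1: 0.00000, 0.00000, 0.11288, 0.18575
  X=2: 0.00000, 0.11288, 0.33219, 0.42302
  (cells with P = 0 contribute 0)
Sum of the 12 terms: H(X,Y) = 2.5343 bits

Chain rule check:
  H(X) + H(Y|X) = 1.1534 + 1.3809 = 2.5343 bits
  H(X,Y) = 2.5343 bits
✓ Chain rule verified.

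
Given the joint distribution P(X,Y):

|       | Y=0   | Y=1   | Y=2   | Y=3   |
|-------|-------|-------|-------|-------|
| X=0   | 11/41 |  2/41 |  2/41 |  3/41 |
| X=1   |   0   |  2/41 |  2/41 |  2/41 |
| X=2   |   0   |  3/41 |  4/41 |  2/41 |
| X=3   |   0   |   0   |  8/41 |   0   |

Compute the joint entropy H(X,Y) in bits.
3.1243 bits

H(X,Y) = -Σ_{x,y} P(x,y) log₂ P(x,y). Per-cell terms -P(x,y)·log₂P(x,y):
  X=0: 0.50925, 0.21256, 0.21256, 0.27604
  X=1: 0.00000, 0.21256, 0.21256, 0.21256
  X=2: 0.00000, 0.27604, 0.32757, 0.21256
  X=3: 0.00000, 0.00000, 0.46001, 0.00000
  (cells with P = 0 contribute 0)
Sum of the 16 terms: H(X,Y) = 3.1243 bits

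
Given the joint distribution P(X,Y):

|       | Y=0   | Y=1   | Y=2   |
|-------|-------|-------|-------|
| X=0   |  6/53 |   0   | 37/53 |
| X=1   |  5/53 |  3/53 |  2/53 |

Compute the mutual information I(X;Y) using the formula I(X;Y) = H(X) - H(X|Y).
0.2777 bits

I(X;Y) = H(X) - H(X|Y)

Marginal of X (row sums):
  P(X=0) = 6/53 + 0 + 37/53 = 43/53
  P(X=1) = 5/53 + 3/53 + 2/53 = 10/53
H(X) = -[(43/53)·log₂(43/53) + (10/53)·log₂(10/53)]
  = 0.2447 + 0.4540 = 0.6987 bits

Marginal of Y (column sums):
  P(Y=0) = 6/53 + 5/53 = 11/53
  P(Y=1) = 0 + 3/53 = 3/53
  P(Y=2) = 37/53 + 2/53 = 39/53
H(X|Y) = Σ_y P(y)·H(X|Y=y):
  Y=0: P(Y=0) = 11/53, P(X|Y=0) = (6/11, 5/11) → H(X|Y=0) = 0.9940
  Y=1: P(Y=1) = 3/53, P(X|Y=1) = (0, 1) → H(X|Y=1) = 0.0000
  Y=2: P(Y=2) = 39/53, P(X|Y=2) = (37/39, 2/39) → H(X|Y=2) = 0.2918
H(X|Y) = (11/53)·0.9940 + (3/53)·0.0000 + (39/53)·0.2918 = 0.4210 bits

I(X;Y) = H(X) - H(X|Y) = 0.6987 - 0.4210 = 0.2777 bits

Cross-check via I(X;Y) = H(X) + H(Y) - H(X,Y): computing H(Y) from the column sums and H(X,Y) from the 6 cells in the same way gives H(Y) = 1.0310 bits and H(X,Y) = 1.4520 bits, so
I(X;Y) = 0.6987 + 1.0310 - 1.4520 = 0.2777 bits ✓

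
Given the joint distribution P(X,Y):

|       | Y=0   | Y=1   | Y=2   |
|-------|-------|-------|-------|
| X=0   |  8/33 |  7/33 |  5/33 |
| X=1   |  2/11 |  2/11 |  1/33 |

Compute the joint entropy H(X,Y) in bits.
2.4298 bits

H(X,Y) = -Σ_{x,y} P(x,y) log₂ P(x,y). Per-cell terms -P(x,y)·log₂P(x,y):
  X=0: 0.49561, 0.47452, 0.41249
  X=1: 0.44717, 0.44717, 0.15286
Sum of the 6 terms: H(X,Y) = 2.4298 bits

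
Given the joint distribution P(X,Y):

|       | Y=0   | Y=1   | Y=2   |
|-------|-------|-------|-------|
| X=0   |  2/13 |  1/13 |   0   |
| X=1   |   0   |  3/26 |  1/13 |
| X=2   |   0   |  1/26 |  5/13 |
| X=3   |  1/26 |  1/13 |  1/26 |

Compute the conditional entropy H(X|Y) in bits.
1.2208 bits

H(X|Y) = H(X,Y) - H(Y)

H(X,Y) = -Σ_{x,y} P(x,y) log₂ P(x,y). Per-cell terms -P(x,y)·log₂P(x,y):
  X=0: 0.4155, 0.2846, 0.0000
  X=1: 0.0000, 0.3595, 0.2846
  X=2: 0.0000, 0.1808, 0.5302
  X=3: 0.1808, 0.2846, 0.1808
  (cells with P = 0 contribute 0)
Sum of the 12 terms: H(X,Y) = 2.7014 bits

Marginal of Y (column sums):
  P(Y=0) = 2/13 + 0 + 0 + 1/26 = 5/26
  P(Y=1) = 1/13 + 3/26 + 1/26 + 1/13 = 4/13
  P(Y=2) = 0 + 1/13 + 5/13 + 1/26 = 1/2
H(Y) = -[(5/26)·log₂(5/26) + (4/13)·log₂(4/13) + (1/2)·log₂(1/2)]
  = 0.4574 + 0.5232 + 0.5000 = 1.4806 bits

H(X|Y) = H(X,Y) - H(Y) = 2.7014 - 1.4806 = 1.2208 bits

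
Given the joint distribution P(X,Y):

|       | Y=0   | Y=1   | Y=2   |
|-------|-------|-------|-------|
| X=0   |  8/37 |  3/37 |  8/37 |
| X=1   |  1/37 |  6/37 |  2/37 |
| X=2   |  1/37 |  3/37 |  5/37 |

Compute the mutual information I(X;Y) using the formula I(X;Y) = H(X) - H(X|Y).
0.1829 bits

I(X;Y) = H(X) - H(X|Y)

Marginal of X (row sums):
  P(X=0) = 8/37 + 3/37 + 8/37 = 19/37
  P(X=1) = 1/37 + 6/37 + 2/37 = 9/37
  P(X=2) = 1/37 + 3/37 + 5/37 = 9/37
H(X) = -[(19/37)·log₂(19/37) + (9/37)·log₂(9/37) + (9/37)·log₂(9/37)]
  = 0.49376 + 0.49610 + 0.49610 = 1.48596 bits

Marginal of Y (column sums):
  P(Y=0) = 8/37 + 1/37 + 1/37 = 10/37
  P(Y=1) = 3/37 + 6/37 + 3/37 = 12/37
  P(Y=2) = 8/37 + 2/37 + 5/37 = 15/37
H(X|Y) = Σ_y P(y)·H(X|Y=y):
  Y=0: P(Y=0) = 10/37, P(X|Y=0) = (4/5, 1/10, 1/10) → H(X|Y=0) = 0.92193
  Y=1: P(Y=1) = 12/37, P(X|Y=1) = (1/4, 1/2, 1/4) → H(X|Y=1) = 1.50000
  Y=2: P(Y=2) = 15/37, P(X|Y=2) = (8/15, 2/15, 1/3) → H(X|Y=2) = 1.39958
H(X|Y) = (10/37)·0.92193 + (12/37)·1.50000 + (15/37)·1.39958 = 1.30305 bits

I(X;Y) = H(X) - H(X|Y) = 1.48596 - 1.30305 = 0.1829 bits

Cross-check via I(X;Y) = H(X) + H(Y) - H(X,Y): computing H(Y) from the column sums and H(X,Y) from the 9 cells in the same way gives H(Y) = 1.56507 bits and H(X,Y) = 2.86812 bits, so
I(X;Y) = 1.48596 + 1.56507 - 2.86812 = 0.1829 bits ✓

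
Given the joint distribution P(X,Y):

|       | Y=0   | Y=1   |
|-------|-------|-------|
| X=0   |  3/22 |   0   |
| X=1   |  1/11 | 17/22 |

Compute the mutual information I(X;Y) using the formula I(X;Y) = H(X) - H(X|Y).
0.3540 bits

I(X;Y) = H(X) - H(X|Y)

Marginal of X (row sums):
  P(X=0) = 3/22 + 0 = 3/22
  P(X=1) = 1/11 + 17/22 = 19/22
H(X) = -[(3/22)·log₂(3/22) + (19/22)·log₂(19/22)]
  = 0.391973 + 0.182663 = 0.57464 bits

Marginal of Y (column sums):
  P(Y=0) = 3/22 + 1/11 = 5/22
  P(Y=1) = 0 + 17/22 = 17/22
H(X|Y) = Σ_y P(y)·H(X|Y=y):
  Y=0: P(Y=0) = 5/22, P(X|Y=0) = (3/5, 2/5) → H(X|Y=0) = 0.970951
  Y=1: P(Y=1) = 17/22, P(X|Y=1) = (0, 1) → H(X|Y=1) = 0.000000
H(X|Y) = (5/22)·0.970951 + (17/22)·0.000000 = 0.22067 bits

I(X;Y) = H(X) - H(X|Y) = 0.57464 - 0.22067 = 0.3540 bits

Cross-check via I(X;Y) = H(X) + H(Y) - H(X,Y): computing H(Y) from the column sums and H(X,Y) from the 4 cells in the same way gives H(Y) = 0.77323 bits and H(X,Y) = 0.99390 bits, so
I(X;Y) = 0.57464 + 0.77323 - 0.99390 = 0.3540 bits ✓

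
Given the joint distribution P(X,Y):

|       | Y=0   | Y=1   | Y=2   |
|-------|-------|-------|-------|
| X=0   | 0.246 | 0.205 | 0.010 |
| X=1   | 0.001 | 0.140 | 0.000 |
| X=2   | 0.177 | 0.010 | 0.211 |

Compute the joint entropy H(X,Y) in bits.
2.4222 bits

H(X,Y) = -Σ_{x,y} P(x,y) log₂ P(x,y). Per-cell terms -P(x,y)·log₂P(x,y):
  X=0: 0.49772, 0.46869, 0.06644
  X=1: 0.00997, 0.39711, 0.00000
  X=2: 0.44218, 0.06644, 0.47363
  (cells with P = 0 contribute 0)
Sum of the 9 terms: H(X,Y) = 2.4222 bits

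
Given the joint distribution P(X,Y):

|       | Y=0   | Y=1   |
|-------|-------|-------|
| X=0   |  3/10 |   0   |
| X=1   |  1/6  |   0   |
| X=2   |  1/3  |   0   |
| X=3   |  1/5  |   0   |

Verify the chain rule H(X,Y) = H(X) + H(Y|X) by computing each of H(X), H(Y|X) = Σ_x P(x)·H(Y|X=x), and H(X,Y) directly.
H(X) = 1.9446 bits, H(Y|X) = 0.0000 bits, H(X,Y) = 1.9446 bits

Marginal of X (row sums):
  P(X=0) = 3/10 + 0 = 3/10
  P(X=1) = 1/6 + 0 = 1/6
  P(X=2) = 1/3 + 0 = 1/3
  P(X=3) = 1/5 + 0 = 1/5
H(X) = -[(3/10)·log₂(3/10) + (1/6)·log₂(1/6) + (1/3)·log₂(1/3) + (1/5)·log₂(1/5)]
  = 0.5211 + 0.4308 + 0.5283 + 0.4644 = 1.9446 bits

H(Y|X) = Σ_x P(x)·H(Y|X=x):
  X=0: P(X=0) = 3/10, P(Y|X=0) = (1, 0) → H(Y|X=0) = 0.0000
  X=1: P(X=1) = 1/6, P(Y|X=1) = (1, 0) → H(Y|X=1) = 0.0000
  X=2: P(X=2) = 1/3, P(Y|X=2) = (1, 0) → H(Y|X=2) = 0.0000
  X=3: P(X=3) = 1/5, P(Y|X=3) = (1, 0) → H(Y|X=3) = 0.0000
H(Y|X) = (3/10)·0.0000 + (1/6)·0.0000 + (1/3)·0.0000 + (1/5)·0.0000 = 0.0000 bits

H(X,Y) = -Σ_{x,y} P(x,y) log₂ P(x,y). Per-cell terms -P(x,y)·log₂P(x,y):
  X=0: 0.5211, 0.0000
  X=1: 0.4308, 0.0000
  X=2: 0.5283, 0.0000
  X=3: 0.4644, 0.0000
  (cells with P = 0 contribute 0)
Sum of the 8 terms: H(X,Y) = 1.9446 bits

Chain rule check:
  H(X) + H(Y|X) = 1.9446 + 0.0000 = 1.9446 bits
  H(X,Y) = 1.9446 bits
✓ Chain rule verified.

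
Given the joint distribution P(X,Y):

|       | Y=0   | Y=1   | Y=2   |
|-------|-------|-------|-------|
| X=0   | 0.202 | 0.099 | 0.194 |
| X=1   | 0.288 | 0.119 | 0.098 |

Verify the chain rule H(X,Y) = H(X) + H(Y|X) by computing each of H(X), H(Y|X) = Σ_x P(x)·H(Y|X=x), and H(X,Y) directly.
H(X) = 0.9999 bits, H(Y|X) = 1.4665 bits, H(X,Y) = 2.4665 bits

Marginal of X (row sums):
  P(X=0) = 0.202 + 0.099 + 0.194 = 0.495
  P(X=1) = 0.288 + 0.119 + 0.098 = 0.505
H(X) = -[0.495·log₂(0.495) + 0.505·log₂(0.505)]
  = 0.50218 + 0.49775 = 0.9999 bits

H(Y|X) = Σ_x P(x)·H(Y|X=x):
  X=0: P(X=0) = 0.495, P(Y|X=0) = (202/495, 1/5, 194/495) → H(Y|X=0) = 1.52169
  X=1: P(X=1) = 0.505, P(Y|X=1) = (288/505, 119/505, 98/505) → H(Y|X=1) = 1.41249
H(Y|X) = 0.495·1.52169 + 0.505·1.41249 = 1.4665 bits

H(X,Y) = -Σ_{x,y} P(x,y) log₂ P(x,y). Per-cell terms -P(x,y)·log₂P(x,y):
  X=0: 0.46613, 0.33031, 0.45898
  X=1: 0.51721, 0.36545, 0.32841
Sum of the 6 terms: H(X,Y) = 2.4665 bits

Chain rule check:
  H(X) + H(Y|X) = 0.9999 + 1.4665 = 2.4664 bits
  H(X,Y) = 2.4665 bits
✓ Chain rule verified (Δ = 0.0001 is 4-dp rounding noise: each of the three values was rounded independently).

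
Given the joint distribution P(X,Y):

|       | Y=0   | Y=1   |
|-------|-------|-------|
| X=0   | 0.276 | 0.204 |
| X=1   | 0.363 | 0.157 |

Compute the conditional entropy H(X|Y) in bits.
0.9870 bits

H(X|Y) = H(X,Y) - H(Y)

H(X,Y) = -Σ_{x,y} P(x,y) log₂ P(x,y). Per-cell terms -P(x,y)·log₂P(x,y):
  X=0: 0.5126, 0.4678
  X=1: 0.5307, 0.4194
Sum of the 4 terms: H(X,Y) = 1.9305 bits

Marginal of Y (column sums):
  P(Y=0) = 0.276 + 0.363 = 0.639
  P(Y=1) = 0.204 + 0.157 = 0.361
H(Y) = -[0.639·log₂(0.639) + 0.361·log₂(0.361)]
  = 0.4129 + 0.5306 = 0.9435 bits

H(X|Y) = H(X,Y) - H(Y) = 1.9305 - 0.9435 = 0.9870 bits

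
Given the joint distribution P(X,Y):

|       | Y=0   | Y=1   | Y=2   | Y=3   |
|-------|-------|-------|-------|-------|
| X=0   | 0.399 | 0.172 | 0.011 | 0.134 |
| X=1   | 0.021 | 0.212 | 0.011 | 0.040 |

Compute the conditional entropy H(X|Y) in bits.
0.6586 bits

H(X|Y) = H(X,Y) - H(Y)

H(X,Y) = -Σ_{x,y} P(x,y) log₂ P(x,y). Per-cell terms -P(x,y)·log₂P(x,y):
  X=0: 0.52889, 0.43680, 0.07157, 0.38856
  X=1: 0.11704, 0.47443, 0.07157, 0.18575
Sum of the 8 terms: H(X,Y) = 2.2746 bits

Marginal of Y (column sums):
  P(Y=0) = 0.399 + 0.021 = 0.420
  P(Y=1) = 0.172 + 0.212 = 0.384
  P(Y=2) = 0.011 + 0.011 = 0.022
  P(Y=3) = 0.134 + 0.040 = 0.174
H(Y) = -[0.420·log₂(0.420) + 0.384·log₂(0.384) + 0.022·log₂(0.022) + 0.174·log₂(0.174)]
  = 0.52565 + 0.53024 + 0.12114 + 0.43897 = 1.6160 bits

H(X|Y) = H(X,Y) - H(Y) = 2.2746 - 1.6160 = 0.6586 bits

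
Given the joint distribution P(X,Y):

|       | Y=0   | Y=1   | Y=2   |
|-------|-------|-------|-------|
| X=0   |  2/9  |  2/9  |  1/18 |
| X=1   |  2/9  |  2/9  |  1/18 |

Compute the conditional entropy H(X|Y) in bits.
1.0000 bits

H(X|Y) = H(X,Y) - H(Y)

H(X,Y) = -Σ_{x,y} P(x,y) log₂ P(x,y). Per-cell terms -P(x,y)·log₂P(x,y):
  X=0: 0.482206, 0.482206, 0.231663
  X=1: 0.482206, 0.482206, 0.231663
Sum of the 6 terms: H(X,Y) = 2.39215 bits

Marginal of Y (column sums):
  P(Y=0) = 2/9 + 2/9 = 4/9
  P(Y=1) = 2/9 + 2/9 = 4/9
  P(Y=2) = 1/18 + 1/18 = 1/9
H(Y) = -[(4/9)·log₂(4/9) + (4/9)·log₂(4/9) + (1/9)·log₂(1/9)]
  = 0.519967 + 0.519967 + 0.352214 = 1.39215 bits

H(X|Y) = H(X,Y) - H(Y) = 2.39215 - 1.39215 = 1.0000 bits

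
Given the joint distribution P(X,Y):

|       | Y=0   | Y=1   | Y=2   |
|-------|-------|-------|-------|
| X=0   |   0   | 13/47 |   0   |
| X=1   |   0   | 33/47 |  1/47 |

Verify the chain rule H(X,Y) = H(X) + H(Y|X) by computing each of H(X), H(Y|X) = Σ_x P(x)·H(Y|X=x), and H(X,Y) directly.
H(X) = 0.8508 bits, H(Y|X) = 0.1385 bits, H(X,Y) = 0.9893 bits

Marginal of X (row sums):
  P(X=0) = 0 + 13/47 + 0 = 13/47
  P(X=1) = 0 + 33/47 + 1/47 = 34/47
H(X) = -[(13/47)·log₂(13/47) + (34/47)·log₂(34/47)]
  = 0.512850 + 0.337921 = 0.8508 bits

H(Y|X) = Σ_x P(x)·H(Y|X=x):
  X=0: P(X=0) = 13/47, P(Y|X=0) = (0, 1, 0) → H(Y|X=0) = 0.000000
  X=1: P(X=1) = 34/47, P(Y|X=1) = (0, 33/34, 1/34) → H(Y|X=1) = 0.191433
H(Y|X) = (13/47)·0.000000 + (34/47)·0.191433 = 0.1385 bits

H(X,Y) = -Σ_{x,y} P(x,y) log₂ P(x,y). Per-cell terms -P(x,y)·log₂P(x,y):
  X=0: 0.000000, 0.512850, 0.000000
  X=1: 0.000000, 0.358222, 0.118183
  (cells with P = 0 contribute 0)
Sum of the 6 terms: H(X,Y) = 0.9893 bits

Chain rule check:
  H(X) + H(Y|X) = 0.8508 + 0.1385 = 0.9893 bits
  H(X,Y) = 0.9893 bits
✓ Chain rule verified.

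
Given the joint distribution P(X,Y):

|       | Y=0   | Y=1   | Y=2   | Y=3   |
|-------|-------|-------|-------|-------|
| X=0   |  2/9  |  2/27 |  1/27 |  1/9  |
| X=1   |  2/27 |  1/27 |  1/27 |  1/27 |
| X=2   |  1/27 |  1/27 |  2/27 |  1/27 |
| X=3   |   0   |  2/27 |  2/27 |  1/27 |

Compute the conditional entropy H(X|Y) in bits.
1.6590 bits

H(X|Y) = H(X,Y) - H(Y)

H(X,Y) = -Σ_{x,y} P(x,y) log₂ P(x,y). Per-cell terms -P(x,y)·log₂P(x,y):
  X=0: 0.4822056, 0.2781398, 0.1761069, 0.3522139
  X=1: 0.2781398, 0.1761069, 0.1761069, 0.1761069
  X=2: 0.1761069, 0.1761069, 0.2781398, 0.1761069
  X=3: 0.0000000, 0.2781398, 0.2781398, 0.1761069
  (cells with P = 0 contribute 0)
Sum of the 16 terms: H(X,Y) = 3.633974 bits

Marginal of Y (column sums):
  P(Y=0) = 2/9 + 2/27 + 1/27 + 0 = 1/3
  P(Y=1) = 2/27 + 1/27 + 1/27 + 2/27 = 2/9
  P(Y=2) = 1/27 + 1/27 + 2/27 + 2/27 = 2/9
  P(Y=3) = 1/9 + 1/27 + 1/27 + 1/27 = 2/9
H(Y) = -[(1/3)·log₂(1/3) + (2/9)·log₂(2/9) + (2/9)·log₂(2/9) + (2/9)·log₂(2/9)]
  = 0.5283208 + 0.4822056 + 0.4822056 + 0.4822056 = 1.974938 bits

H(X|Y) = H(X,Y) - H(Y) = 3.633974 - 1.974938 = 1.6590 bits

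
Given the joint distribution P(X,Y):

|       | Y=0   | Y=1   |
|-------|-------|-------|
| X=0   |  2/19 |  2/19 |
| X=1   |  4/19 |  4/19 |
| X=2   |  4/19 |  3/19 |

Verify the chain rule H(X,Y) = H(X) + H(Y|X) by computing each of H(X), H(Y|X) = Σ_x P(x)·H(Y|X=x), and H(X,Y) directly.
H(X) = 1.5294 bits, H(Y|X) = 0.9946 bits, H(X,Y) = 2.5240 bits

Marginal of X (row sums):
  P(X=0) = 2/19 + 2/19 = 4/19
  P(X=1) = 4/19 + 4/19 = 8/19
  P(X=2) = 4/19 + 3/19 = 7/19
H(X) = -[(4/19)·log₂(4/19) + (8/19)·log₂(8/19) + (7/19)·log₂(7/19)]
  = 0.47325 + 0.52544 + 0.53074 = 1.5294 bits

H(Y|X) = Σ_x P(x)·H(Y|X=x):
  X=0: P(X=0) = 4/19, P(Y|X=0) = (1/2, 1/2) → H(Y|X=0) = 1.00000
  X=1: P(X=1) = 8/19, P(Y|X=1) = (1/2, 1/2) → H(Y|X=1) = 1.00000
  X=2: P(X=2) = 7/19, P(Y|X=2) = (4/7, 3/7) → H(Y|X=2) = 0.98523
H(Y|X) = (4/19)·1.00000 + (8/19)·1.00000 + (7/19)·0.98523 = 0.9946 bits

H(X,Y) = -Σ_{x,y} P(x,y) log₂ P(x,y). Per-cell terms -P(x,y)·log₂P(x,y):
  X=0: 0.34189, 0.34189
  X=1: 0.47325, 0.47325
  X=2: 0.47325, 0.42047
Sum of the 6 terms: H(X,Y) = 2.5240 bits

Chain rule check:
  H(X) + H(Y|X) = 1.5294 + 0.9946 = 2.5240 bits
  H(X,Y) = 2.5240 bits
✓ Chain rule verified.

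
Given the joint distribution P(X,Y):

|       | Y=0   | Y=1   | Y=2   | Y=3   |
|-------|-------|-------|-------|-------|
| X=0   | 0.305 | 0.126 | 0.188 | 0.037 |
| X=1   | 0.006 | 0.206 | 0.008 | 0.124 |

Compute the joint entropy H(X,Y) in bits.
2.4713 bits

H(X,Y) = -Σ_{x,y} P(x,y) log₂ P(x,y). Per-cell terms -P(x,y)·log₂P(x,y):
  X=0: 0.5225, 0.3766, 0.4533, 0.1760
  X=1: 0.0443, 0.4695, 0.0557, 0.3734
Sum of the 8 terms: H(X,Y) = 2.4713 bits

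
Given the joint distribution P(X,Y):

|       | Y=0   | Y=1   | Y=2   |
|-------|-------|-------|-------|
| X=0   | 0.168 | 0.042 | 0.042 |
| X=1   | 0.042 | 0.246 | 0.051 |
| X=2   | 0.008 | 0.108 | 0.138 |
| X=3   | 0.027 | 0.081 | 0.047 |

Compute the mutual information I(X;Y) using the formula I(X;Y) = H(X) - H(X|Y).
0.3054 bits

I(X;Y) = H(X) - H(X|Y)

Marginal of X (row sums):
  P(X=0) = 0.168 + 0.042 + 0.042 = 0.252
  P(X=1) = 0.042 + 0.246 + 0.051 = 0.339
  P(X=2) = 0.008 + 0.108 + 0.138 = 0.254
  P(X=3) = 0.027 + 0.081 + 0.047 = 0.155
H(X) = -[0.252·log₂(0.252) + 0.339·log₂(0.339) + 0.254·log₂(0.254) + 0.155·log₂(0.155)]
  = 0.50110 + 0.52906 + 0.50218 + 0.41690 = 1.9492 bits

Marginal of Y (column sums):
  P(Y=0) = 0.168 + 0.042 + 0.008 + 0.027 = 0.245
  P(Y=1) = 0.042 + 0.246 + 0.108 + 0.081 = 0.477
  P(Y=2) = 0.042 + 0.051 + 0.138 + 0.047 = 0.278
H(X|Y) = Σ_y P(y)·H(X|Y=y):
  Y=0: P(Y=0) = 0.245, P(X|Y=0) = (24/35, 6/35, 8/245, 27/245) → H(X|Y=0) = 1.32126
  Y=1: P(Y=1) = 0.477, P(X|Y=1) = (14/159, 82/159, 12/53, 9/53) → H(X|Y=1) = 1.72092
  Y=2: P(Y=2) = 0.278, P(X|Y=2) = (21/139, 51/278, 69/139, 47/278) → H(X|Y=2) = 1.79587
H(X|Y) = 0.245·1.32126 + 0.477·1.72092 + 0.278·1.79587 = 1.6438 bits

I(X;Y) = H(X) - H(X|Y) = 1.9492 - 1.6438 = 0.3054 bits

Cross-check via I(X;Y) = H(X) + H(Y) - H(X,Y): computing H(Y) from the column sums and H(X,Y) from the 12 cells in the same way gives H(Y) = 1.5200 bits and H(X,Y) = 3.1638 bits, so
I(X;Y) = 1.9492 + 1.5200 - 3.1638 = 0.3054 bits ✓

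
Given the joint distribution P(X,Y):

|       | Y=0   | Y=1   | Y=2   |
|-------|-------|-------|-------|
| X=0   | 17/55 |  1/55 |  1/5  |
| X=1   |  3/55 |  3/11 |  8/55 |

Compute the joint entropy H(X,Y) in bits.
2.2377 bits

H(X,Y) = -Σ_{x,y} P(x,y) log₂ P(x,y). Per-cell terms -P(x,y)·log₂P(x,y):
  X=0: 0.523568, 0.105116, 0.464386
  X=1: 0.228894, 0.511219, 0.404561
Sum of the 6 terms: H(X,Y) = 2.2377 bits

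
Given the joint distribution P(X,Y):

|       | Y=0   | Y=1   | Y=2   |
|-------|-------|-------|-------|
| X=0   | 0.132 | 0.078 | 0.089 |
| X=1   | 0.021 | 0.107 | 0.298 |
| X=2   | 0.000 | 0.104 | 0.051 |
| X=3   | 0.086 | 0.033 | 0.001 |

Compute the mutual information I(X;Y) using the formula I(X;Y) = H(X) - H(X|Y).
0.3694 bits

I(X;Y) = H(X) - H(X|Y)

Marginal of X (row sums):
  P(X=0) = 0.132 + 0.078 + 0.089 = 0.299
  P(X=1) = 0.021 + 0.107 + 0.298 = 0.426
  P(X=2) = 0.000 + 0.104 + 0.051 = 0.155
  P(X=3) = 0.086 + 0.033 + 0.001 = 0.120
H(X) = -[0.299·log₂(0.299) + 0.426·log₂(0.426) + 0.155·log₂(0.155) + 0.120·log₂(0.120)]
  = 0.52079 + 0.52444 + 0.41690 + 0.36707 = 1.82920 bits

Marginal of Y (column sums):
  P(Y=0) = 0.132 + 0.021 + 0.000 + 0.086 = 0.239
  P(Y=1) = 0.078 + 0.107 + 0.104 + 0.033 = 0.322
  P(Y=2) = 0.089 + 0.298 + 0.051 + 0.001 = 0.439
H(X|Y) = Σ_y P(y)·H(X|Y=y):
  Y=0: P(Y=0) = 0.239, P(X|Y=0) = (132/239, 21/239, 0, 86/239) → H(X|Y=0) = 1.31192
  Y=1: P(Y=1) = 0.322, P(X|Y=1) = (39/161, 107/322, 52/161, 33/322) → H(X|Y=1) = 1.88710
  Y=2: P(Y=2) = 0.439, P(X|Y=2) = (89/439, 298/439, 51/439, 1/439) → H(X|Y=2) = 1.22695
H(X|Y) = 0.239·1.31192 + 0.322·1.88710 + 0.439·1.22695 = 1.45983 bits

I(X;Y) = H(X) - H(X|Y) = 1.82920 - 1.45983 = 0.3694 bits

Cross-check via I(X;Y) = H(X) + H(Y) - H(X,Y): computing H(Y) from the column sums and H(X,Y) from the 12 cells in the same way gives H(Y) = 1.54135 bits and H(X,Y) = 3.00117 bits, so
I(X;Y) = 1.82920 + 1.54135 - 3.00117 = 0.3694 bits ✓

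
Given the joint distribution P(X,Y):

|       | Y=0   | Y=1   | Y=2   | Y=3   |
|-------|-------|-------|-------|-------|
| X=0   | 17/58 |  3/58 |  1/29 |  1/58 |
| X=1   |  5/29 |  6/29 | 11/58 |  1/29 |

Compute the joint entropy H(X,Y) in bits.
2.5384 bits

H(X,Y) = -Σ_{x,y} P(x,y) log₂ P(x,y). Per-cell terms -P(x,y)·log₂P(x,y):
  X=0: 0.5189, 0.2210, 0.1675, 0.1010
  X=1: 0.4373, 0.4703, 0.4549, 0.1675
Sum of the 8 terms: H(X,Y) = 2.5384 bits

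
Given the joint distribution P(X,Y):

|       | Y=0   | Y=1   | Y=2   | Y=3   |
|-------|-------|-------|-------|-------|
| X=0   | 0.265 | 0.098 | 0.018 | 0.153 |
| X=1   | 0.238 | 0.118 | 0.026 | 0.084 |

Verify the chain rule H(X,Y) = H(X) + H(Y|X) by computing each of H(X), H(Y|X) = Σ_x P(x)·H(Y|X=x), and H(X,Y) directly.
H(X) = 0.9967 bits, H(Y|X) = 1.6519 bits, H(X,Y) = 2.6486 bits

Marginal of X (row sums):
  P(X=0) = 0.265 + 0.098 + 0.018 + 0.153 = 0.534
  P(X=1) = 0.238 + 0.118 + 0.026 + 0.084 = 0.466
H(X) = -[0.534·log₂(0.534) + 0.466·log₂(0.466)]
  = 0.48332 + 0.51334 = 0.9967 bits

H(Y|X) = Σ_x P(x)·H(Y|X=x):
  X=0: P(X=0) = 0.534, P(Y|X=0) = (265/534, 49/267, 3/89, 51/178) → H(Y|X=0) = 1.63206
  X=1: P(X=1) = 0.466, P(Y|X=1) = (119/233, 59/233, 13/233, 42/233) → H(Y|X=1) = 1.67473
H(Y|X) = 0.534·1.63206 + 0.466·1.67473 = 1.6519 bits

H(X,Y) = -Σ_{x,y} P(x,y) log₂ P(x,y). Per-cell terms -P(x,y)·log₂P(x,y):
  X=0: 0.50772, 0.32841, 0.10433, 0.41438
  X=1: 0.49289, 0.36381, 0.13690, 0.30017
Sum of the 8 terms: H(X,Y) = 2.6486 bits

Chain rule check:
  H(X) + H(Y|X) = 0.9967 + 1.6519 = 2.6486 bits
  H(X,Y) = 2.6486 bits
✓ Chain rule verified.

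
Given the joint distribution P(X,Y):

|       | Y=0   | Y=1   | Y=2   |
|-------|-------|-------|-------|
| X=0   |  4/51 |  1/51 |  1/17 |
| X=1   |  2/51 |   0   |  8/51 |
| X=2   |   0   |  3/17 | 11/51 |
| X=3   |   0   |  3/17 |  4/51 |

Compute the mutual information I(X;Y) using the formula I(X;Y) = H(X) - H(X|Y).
0.4111 bits

I(X;Y) = H(X) - H(X|Y)

Marginal of X (row sums):
  P(X=0) = 4/51 + 1/51 + 1/17 = 8/51
  P(X=1) = 2/51 + 0 + 8/51 = 10/51
  P(X=2) = 0 + 3/17 + 11/51 = 20/51
  P(X=3) = 0 + 3/17 + 4/51 = 13/51
H(X) = -[(8/51)·log₂(8/51) + (10/51)·log₂(10/51) + (20/51)·log₂(20/51) + (13/51)·log₂(13/51)]
  = 0.4192 + 0.4609 + 0.5296 + 0.5027 = 1.9124 bits

Marginal of Y (column sums):
  P(Y=0) = 4/51 + 2/51 + 0 + 0 = 2/17
  P(Y=1) = 1/51 + 0 + 3/17 + 3/17 = 19/51
  P(Y=2) = 1/17 + 8/51 + 11/51 + 4/51 = 26/51
H(X|Y) = Σ_y P(y)·H(X|Y=y):
  Y=0: P(Y=0) = 2/17, P(X|Y=0) = (2/3, 1/3, 0, 0) → H(X|Y=0) = 0.9183
  Y=1: P(Y=1) = 19/51, P(X|Y=1) = (1/19, 0, 9/19, 9/19) → H(X|Y=1) = 1.2448
  Y=2: P(Y=2) = 26/51, P(X|Y=2) = (3/26, 4/13, 11/26, 2/13) → H(X|Y=2) = 1.8232
H(X|Y) = (2/17)·0.9183 + (19/51)·1.2448 + (26/51)·1.8232 = 1.5013 bits

I(X;Y) = H(X) - H(X|Y) = 1.9124 - 1.5013 = 0.4111 bits

Cross-check via I(X;Y) = H(X) + H(Y) - H(X,Y): computing H(Y) from the column sums and H(X,Y) from the 12 cells in the same way gives H(Y) = 1.3894 bits and H(X,Y) = 2.8907 bits, so
I(X;Y) = 1.9124 + 1.3894 - 2.8907 = 0.4111 bits ✓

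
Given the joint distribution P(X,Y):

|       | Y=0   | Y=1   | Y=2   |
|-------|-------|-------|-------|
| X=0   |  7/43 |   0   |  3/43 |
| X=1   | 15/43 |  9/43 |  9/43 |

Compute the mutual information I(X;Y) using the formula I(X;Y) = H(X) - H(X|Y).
0.0944 bits

I(X;Y) = H(X) - H(X|Y)

Marginal of X (row sums):
  P(X=0) = 7/43 + 0 + 3/43 = 10/43
  P(X=1) = 15/43 + 9/43 + 9/43 = 33/43
H(X) = -[(10/43)·log₂(10/43) + (33/43)·log₂(33/43)]
  = 0.4893806 + 0.2930635 = 0.782444 bits

Marginal of Y (column sums):
  P(Y=0) = 7/43 + 15/43 = 22/43
  P(Y=1) = 0 + 9/43 = 9/43
  P(Y=2) = 3/43 + 9/43 = 12/43
H(X|Y) = Σ_y P(y)·H(X|Y=y):
  Y=0: P(Y=0) = 22/43, P(X|Y=0) = (7/22, 15/22) → H(X|Y=0) = 0.9023933
  Y=1: P(Y=1) = 9/43, P(X|Y=1) = (0, 1) → H(X|Y=1) = 0.0000000
  Y=2: P(Y=2) = 12/43, P(X|Y=2) = (1/4, 3/4) → H(X|Y=2) = 0.8112781
H(X|Y) = (22/43)·0.9023933 + (9/43)·0.0000000 + (12/43)·0.8112781 = 0.688093 bits

I(X;Y) = H(X) - H(X|Y) = 0.782444 - 0.688093 = 0.0944 bits

Cross-check via I(X;Y) = H(X) + H(Y) - H(X,Y): computing H(Y) from the column sums and H(X,Y) from the 6 cells in the same way gives H(Y) = 1.480768 bits and H(X,Y) = 2.168861 bits, so
I(X;Y) = 0.782444 + 1.480768 - 2.168861 = 0.0944 bits ✓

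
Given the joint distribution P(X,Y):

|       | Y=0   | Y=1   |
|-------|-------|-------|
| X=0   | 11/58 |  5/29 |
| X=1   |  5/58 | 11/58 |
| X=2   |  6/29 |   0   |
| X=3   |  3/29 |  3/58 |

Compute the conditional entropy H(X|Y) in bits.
1.7033 bits

H(X|Y) = H(X,Y) - H(Y)

H(X,Y) = -Σ_{x,y} P(x,y) log₂ P(x,y). Per-cell terms -P(x,y)·log₂P(x,y):
  X=0: 0.454897, 0.437251
  X=1: 0.304832, 0.454897
  X=2: 0.470280, 0.000000
  X=3: 0.338588, 0.221018
  (cells with P = 0 contribute 0)
Sum of the 8 terms: H(X,Y) = 2.68176 bits

Marginal of Y (column sums):
  P(Y=0) = 11/58 + 5/58 + 6/29 + 3/29 = 17/29
  P(Y=1) = 5/29 + 11/58 + 0 + 3/58 = 12/29
H(Y) = -[(17/29)·log₂(17/29) + (12/29)·log₂(12/29)]
  = 0.451683 + 0.526766 = 0.97845 bits

H(X|Y) = H(X,Y) - H(Y) = 2.68176 - 0.97845 = 1.7033 bits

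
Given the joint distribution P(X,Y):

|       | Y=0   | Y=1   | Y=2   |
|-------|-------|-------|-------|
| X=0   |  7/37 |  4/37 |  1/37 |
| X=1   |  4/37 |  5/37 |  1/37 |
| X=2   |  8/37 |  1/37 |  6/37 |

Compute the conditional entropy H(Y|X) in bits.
1.2992 bits

H(Y|X) = H(X,Y) - H(X)

H(X,Y) = -Σ_{x,y} P(x,y) log₂ P(x,y). Per-cell terms -P(x,y)·log₂P(x,y):
  X=0: 0.45445, 0.34697, 0.14080
  X=1: 0.34697, 0.39021, 0.14080
  X=2: 0.47772, 0.14080, 0.42559
Sum of the 9 terms: H(X,Y) = 2.8643 bits

Marginal of X (row sums):
  P(X=0) = 7/37 + 4/37 + 1/37 = 12/37
  P(X=1) = 4/37 + 5/37 + 1/37 = 10/37
  P(X=2) = 8/37 + 1/37 + 6/37 = 15/37
H(X) = -[(12/37)·log₂(12/37) + (10/37)·log₂(10/37) + (15/37)·log₂(15/37)]
  = 0.52686 + 0.51014 + 0.52807 = 1.5651 bits

H(Y|X) = H(X,Y) - H(X) = 2.8643 - 1.5651 = 1.2992 bits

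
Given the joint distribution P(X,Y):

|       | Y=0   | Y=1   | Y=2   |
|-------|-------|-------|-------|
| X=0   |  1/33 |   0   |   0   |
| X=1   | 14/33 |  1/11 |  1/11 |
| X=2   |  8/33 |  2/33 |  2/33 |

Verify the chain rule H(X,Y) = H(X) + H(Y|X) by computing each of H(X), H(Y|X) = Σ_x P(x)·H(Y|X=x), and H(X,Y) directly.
H(X) = 1.1214 bits, H(Y|X) = 1.1711 bits, H(X,Y) = 2.2925 bits

Marginal of X (row sums):
  P(X=0) = 1/33 + 0 + 0 = 1/33
  P(X=1) = 14/33 + 1/11 + 1/11 = 20/33
  P(X=2) = 8/33 + 2/33 + 2/33 = 4/11
H(X) = -[(1/33)·log₂(1/33) + (20/33)·log₂(20/33) + (4/11)·log₂(4/11)]
  = 0.15286 + 0.43786 + 0.53070 = 1.1214 bits

H(Y|X) = Σ_x P(x)·H(Y|X=x):
  X=0: P(X=0) = 1/33, P(Y|X=0) = (1, 0, 0) → H(Y|X=0) = 0.00000
  X=1: P(X=1) = 20/33, P(Y|X=1) = (7/10, 3/20, 3/20) → H(Y|X=1) = 1.18129
  X=2: P(X=2) = 4/11, P(Y|X=2) = (2/3, 1/6, 1/6) → H(Y|X=2) = 1.25163
H(Y|X) = (1/33)·0.00000 + (20/33)·1.18129 + (4/11)·1.25163 = 1.1711 bits

H(X,Y) = -Σ_{x,y} P(x,y) log₂ P(x,y). Per-cell terms -P(x,y)·log₂P(x,y):
  X=0: 0.15286, 0.00000, 0.00000
  X=1: 0.52480, 0.31449, 0.31449
  X=2: 0.49561, 0.24511, 0.24511
  (cells with P = 0 contribute 0)
Sum of the 9 terms: H(X,Y) = 2.2925 bits

Chain rule check:
  H(X) + H(Y|X) = 1.1214 + 1.1711 = 2.2925 bits
  H(X,Y) = 2.2925 bits
✓ Chain rule verified.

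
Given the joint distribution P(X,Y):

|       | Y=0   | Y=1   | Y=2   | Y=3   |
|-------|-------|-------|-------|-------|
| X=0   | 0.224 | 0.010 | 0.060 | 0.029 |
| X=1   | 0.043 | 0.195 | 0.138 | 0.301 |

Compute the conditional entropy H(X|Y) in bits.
0.5446 bits

H(X|Y) = H(X,Y) - H(Y)

H(X,Y) = -Σ_{x,y} P(x,y) log₂ P(x,y). Per-cell terms -P(x,y)·log₂P(x,y):
  X=0: 0.48349, 0.06644, 0.24353, 0.14813
  X=1: 0.19520, 0.45990, 0.39430, 0.52138
Sum of the 8 terms: H(X,Y) = 2.5124 bits

Marginal of Y (column sums):
  P(Y=0) = 0.224 + 0.043 = 0.267
  P(Y=1) = 0.010 + 0.195 = 0.205
  P(Y=2) = 0.060 + 0.138 = 0.198
  P(Y=3) = 0.029 + 0.301 = 0.330
H(Y) = -[0.267·log₂(0.267) + 0.205·log₂(0.205) + 0.198·log₂(0.198) + 0.330·log₂(0.330)]
  = 0.50866 + 0.46869 + 0.46261 + 0.52782 = 1.9678 bits

H(X|Y) = H(X,Y) - H(Y) = 2.5124 - 1.9678 = 0.5446 bits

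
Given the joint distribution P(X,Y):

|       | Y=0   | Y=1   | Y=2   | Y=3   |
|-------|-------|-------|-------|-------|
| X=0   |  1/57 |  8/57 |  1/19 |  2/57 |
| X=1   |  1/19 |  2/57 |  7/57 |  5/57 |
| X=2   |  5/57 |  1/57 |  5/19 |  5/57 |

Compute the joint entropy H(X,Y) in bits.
3.1909 bits

H(X,Y) = -Σ_{x,y} P(x,y) log₂ P(x,y). Per-cell terms -P(x,y)·log₂P(x,y):
  X=0: 0.10233, 0.39760, 0.22358, 0.16958
  X=1: 0.22358, 0.16958, 0.37156, 0.30798
  X=2: 0.30798, 0.10233, 0.50684, 0.30798
Sum of the 12 terms: H(X,Y) = 3.1909 bits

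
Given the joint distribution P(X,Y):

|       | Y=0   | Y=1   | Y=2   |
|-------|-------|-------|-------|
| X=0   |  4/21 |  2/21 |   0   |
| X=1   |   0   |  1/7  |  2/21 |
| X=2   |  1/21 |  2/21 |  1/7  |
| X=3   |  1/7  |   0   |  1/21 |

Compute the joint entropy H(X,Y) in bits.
3.0464 bits

H(X,Y) = -Σ_{x,y} P(x,y) log₂ P(x,y). Per-cell terms -P(x,y)·log₂P(x,y):
  X=0: 0.45568, 0.32308, 0.00000
  X=1: 0.00000, 0.40105, 0.32308
  X=2: 0.20916, 0.32308, 0.40105
  X=3: 0.40105, 0.00000, 0.20916
  (cells with P = 0 contribute 0)
Sum of the 12 terms: H(X,Y) = 3.0464 bits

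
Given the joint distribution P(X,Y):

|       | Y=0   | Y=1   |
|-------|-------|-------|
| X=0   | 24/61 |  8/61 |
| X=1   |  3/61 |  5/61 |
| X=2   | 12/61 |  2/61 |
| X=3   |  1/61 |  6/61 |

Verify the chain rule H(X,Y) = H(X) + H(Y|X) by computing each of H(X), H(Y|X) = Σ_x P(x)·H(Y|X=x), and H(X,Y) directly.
H(X) = 1.7184 bits, H(Y|X) = 0.7545 bits, H(X,Y) = 2.4728 bits

Marginal of X (row sums):
  P(X=0) = 24/61 + 8/61 = 32/61
  P(X=1) = 3/61 + 5/61 = 8/61
  P(X=2) = 12/61 + 2/61 = 14/61
  P(X=3) = 1/61 + 6/61 = 7/61
H(X) = -[(32/61)·log₂(32/61) + (8/61)·log₂(8/61) + (14/61)·log₂(14/61) + (7/61)·log₂(7/61)]
  = 0.48826 + 0.38436 + 0.48733 + 0.35842 = 1.7184 bits

H(Y|X) = Σ_x P(x)·H(Y|X=x):
  X=0: P(X=0) = 32/61, P(Y|X=0) = (3/4, 1/4) → H(Y|X=0) = 0.81128
  X=1: P(X=1) = 8/61, P(Y|X=1) = (3/8, 5/8) → H(Y|X=1) = 0.95443
  X=2: P(X=2) = 14/61, P(Y|X=2) = (6/7, 1/7) → H(Y|X=2) = 0.59167
  X=3: P(X=3) = 7/61, P(Y|X=3) = (1/7, 6/7) → H(Y|X=3) = 0.59167
H(Y|X) = (32/61)·0.81128 + (8/61)·0.95443 + (14/61)·0.59167 + (7/61)·0.59167 = 0.7545 bits

H(X,Y) = -Σ_{x,y} P(x,y) log₂ P(x,y). Per-cell terms -P(x,y)·log₂P(x,y):
  X=0: 0.52949, 0.38436
  X=1: 0.21373, 0.29580
  X=2: 0.46146, 0.16166
  X=3: 0.09723, 0.32909
Sum of the 8 terms: H(X,Y) = 2.4728 bits

Chain rule check:
  H(X) + H(Y|X) = 1.7184 + 0.7545 = 2.4729 bits
  H(X,Y) = 2.4728 bits
✓ Chain rule verified (Δ = 0.0001 is 4-dp rounding noise: each of the three values was rounded independently).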